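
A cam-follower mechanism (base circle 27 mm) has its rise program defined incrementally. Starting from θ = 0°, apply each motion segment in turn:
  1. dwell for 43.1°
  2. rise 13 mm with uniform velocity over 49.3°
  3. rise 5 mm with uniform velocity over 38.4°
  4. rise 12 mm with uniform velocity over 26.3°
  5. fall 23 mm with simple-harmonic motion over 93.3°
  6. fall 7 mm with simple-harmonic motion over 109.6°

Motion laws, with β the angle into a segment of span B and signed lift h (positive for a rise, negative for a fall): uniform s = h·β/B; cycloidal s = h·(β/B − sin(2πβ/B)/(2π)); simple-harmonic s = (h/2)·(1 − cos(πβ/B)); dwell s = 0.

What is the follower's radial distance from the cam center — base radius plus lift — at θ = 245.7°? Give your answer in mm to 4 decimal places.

seg 1 [0°–43.1°] dwell: s stays 0.0000
seg 2 [43.1°–92.4°] uniform, h=13: full span → s += 13 → s = 13.0000
seg 3 [92.4°–130.8°] uniform, h=5: full span → s += 5 → s = 18.0000
seg 4 [130.8°–157.1°] uniform, h=12: full span → s += 12 → s = 30.0000
seg 5 [157.1°–250.4°] simple-harmonic, h=-23: θ=245.7° here. β=88.6, B=93.3. -23/2·(1 − cos(π·0.9496)) = -22.8563 → s = 7.1437
radial distance = base radius + s = 27 + 7.1437 = 34.1437

34.1437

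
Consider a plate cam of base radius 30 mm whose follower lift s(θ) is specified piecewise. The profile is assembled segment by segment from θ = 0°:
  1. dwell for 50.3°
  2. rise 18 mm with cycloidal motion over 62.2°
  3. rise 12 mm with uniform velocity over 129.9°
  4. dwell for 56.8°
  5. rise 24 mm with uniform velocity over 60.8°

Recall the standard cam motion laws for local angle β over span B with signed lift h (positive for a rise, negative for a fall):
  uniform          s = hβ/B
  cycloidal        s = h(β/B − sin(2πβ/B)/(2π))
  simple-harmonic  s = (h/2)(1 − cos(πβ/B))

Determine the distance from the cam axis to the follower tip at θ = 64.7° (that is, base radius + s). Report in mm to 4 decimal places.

seg 1 [0°–50.3°] dwell: s stays 0.0000
seg 2 [50.3°–112.5°] cycloidal, h=18: θ=64.7° here. β=14.4, B=62.2. 18·(0.2315 − sin(2π·0.2315)/(2π)) = 1.3217 → s = 1.3217
radial distance = base radius + s = 30 + 1.3217 = 31.3217

31.3217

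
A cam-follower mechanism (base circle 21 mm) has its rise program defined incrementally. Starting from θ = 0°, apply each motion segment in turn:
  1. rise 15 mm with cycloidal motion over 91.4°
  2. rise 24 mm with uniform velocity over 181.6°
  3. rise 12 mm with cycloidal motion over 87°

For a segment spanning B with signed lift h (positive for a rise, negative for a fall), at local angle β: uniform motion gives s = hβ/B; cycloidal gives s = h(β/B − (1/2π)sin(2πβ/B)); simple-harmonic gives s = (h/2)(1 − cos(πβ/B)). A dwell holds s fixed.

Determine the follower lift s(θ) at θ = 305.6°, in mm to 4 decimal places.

seg 1 [0°–91.4°] cycloidal, h=15: full span → s += 15 → s = 15.0000
seg 2 [91.4°–273°] uniform, h=24: full span → s += 24 → s = 39.0000
seg 3 [273°–360°] cycloidal, h=12: θ=305.6° here. β=32.6, B=87. 12·(0.3747 − sin(2π·0.3747)/(2π)) = 3.1436 → s = 42.1436

42.1436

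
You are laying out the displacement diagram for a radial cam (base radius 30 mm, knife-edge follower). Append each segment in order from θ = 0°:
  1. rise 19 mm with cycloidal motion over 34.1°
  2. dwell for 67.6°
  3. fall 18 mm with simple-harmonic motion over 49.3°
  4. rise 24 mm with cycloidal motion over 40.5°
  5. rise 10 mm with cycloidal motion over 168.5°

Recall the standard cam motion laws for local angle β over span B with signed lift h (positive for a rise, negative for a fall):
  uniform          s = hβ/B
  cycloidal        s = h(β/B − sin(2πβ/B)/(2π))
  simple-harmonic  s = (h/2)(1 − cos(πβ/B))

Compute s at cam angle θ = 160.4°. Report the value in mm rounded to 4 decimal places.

seg 1 [0°–34.1°] cycloidal, h=19: full span → s += 19 → s = 19.0000
seg 2 [34.1°–101.7°] dwell: s stays 19.0000
seg 3 [101.7°–151°] simple-harmonic, h=-18: full span → s += -18 → s = 1.0000
seg 4 [151°–191.5°] cycloidal, h=24: θ=160.4° here. β=9.4, B=40.5. 24·(0.2321 − sin(2π·0.2321)/(2π)) = 1.7748 → s = 2.7748

2.7748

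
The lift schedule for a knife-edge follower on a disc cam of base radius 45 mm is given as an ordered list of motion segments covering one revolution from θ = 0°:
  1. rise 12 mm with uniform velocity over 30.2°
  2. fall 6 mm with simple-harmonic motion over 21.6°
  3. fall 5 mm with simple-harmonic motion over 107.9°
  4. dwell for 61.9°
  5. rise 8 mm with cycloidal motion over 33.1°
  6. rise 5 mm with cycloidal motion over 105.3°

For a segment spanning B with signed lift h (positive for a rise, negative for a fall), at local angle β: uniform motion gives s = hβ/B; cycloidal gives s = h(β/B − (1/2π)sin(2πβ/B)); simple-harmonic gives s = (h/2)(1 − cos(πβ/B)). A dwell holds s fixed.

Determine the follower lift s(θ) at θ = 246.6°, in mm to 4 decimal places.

seg 1 [0°–30.2°] uniform, h=12: full span → s += 12 → s = 12.0000
seg 2 [30.2°–51.8°] simple-harmonic, h=-6: full span → s += -6 → s = 6.0000
seg 3 [51.8°–159.7°] simple-harmonic, h=-5: full span → s += -5 → s = 1.0000
seg 4 [159.7°–221.6°] dwell: s stays 1.0000
seg 5 [221.6°–254.7°] cycloidal, h=8: θ=246.6° here. β=25, B=33.1. 8·(0.7553 − sin(2π·0.7553)/(2π)) = 7.3148 → s = 8.3148

8.3148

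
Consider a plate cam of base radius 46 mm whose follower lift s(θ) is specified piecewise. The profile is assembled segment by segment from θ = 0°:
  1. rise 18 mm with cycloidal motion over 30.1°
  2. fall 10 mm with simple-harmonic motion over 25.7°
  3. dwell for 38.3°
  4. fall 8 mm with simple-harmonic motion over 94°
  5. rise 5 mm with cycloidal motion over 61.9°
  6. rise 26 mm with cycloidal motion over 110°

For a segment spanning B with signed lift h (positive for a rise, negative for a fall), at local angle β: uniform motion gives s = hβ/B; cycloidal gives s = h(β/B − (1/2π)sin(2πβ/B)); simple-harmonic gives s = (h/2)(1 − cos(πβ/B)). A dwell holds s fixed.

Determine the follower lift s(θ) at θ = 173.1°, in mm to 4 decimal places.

seg 1 [0°–30.1°] cycloidal, h=18: full span → s += 18 → s = 18.0000
seg 2 [30.1°–55.8°] simple-harmonic, h=-10: full span → s += -10 → s = 8.0000
seg 3 [55.8°–94.1°] dwell: s stays 8.0000
seg 4 [94.1°–188.1°] simple-harmonic, h=-8: θ=173.1° here. β=79, B=94. -8/2·(1 − cos(π·0.8404)) = -7.5078 → s = 0.4922

0.4922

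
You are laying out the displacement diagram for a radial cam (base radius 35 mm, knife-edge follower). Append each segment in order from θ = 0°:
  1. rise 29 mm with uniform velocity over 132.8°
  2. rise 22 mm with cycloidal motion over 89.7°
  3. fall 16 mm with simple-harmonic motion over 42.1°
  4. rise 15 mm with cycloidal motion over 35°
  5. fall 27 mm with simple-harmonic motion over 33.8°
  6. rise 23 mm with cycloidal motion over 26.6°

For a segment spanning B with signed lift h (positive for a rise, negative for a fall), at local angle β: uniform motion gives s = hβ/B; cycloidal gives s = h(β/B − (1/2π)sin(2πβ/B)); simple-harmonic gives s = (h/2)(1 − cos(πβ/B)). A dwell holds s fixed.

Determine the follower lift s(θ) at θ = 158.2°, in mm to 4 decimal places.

seg 1 [0°–132.8°] uniform, h=29: full span → s += 29 → s = 29.0000
seg 2 [132.8°–222.5°] cycloidal, h=22: θ=158.2° here. β=25.4, B=89.7. 22·(0.2832 − sin(2π·0.2832)/(2π)) = 2.8040 → s = 31.8040

31.8040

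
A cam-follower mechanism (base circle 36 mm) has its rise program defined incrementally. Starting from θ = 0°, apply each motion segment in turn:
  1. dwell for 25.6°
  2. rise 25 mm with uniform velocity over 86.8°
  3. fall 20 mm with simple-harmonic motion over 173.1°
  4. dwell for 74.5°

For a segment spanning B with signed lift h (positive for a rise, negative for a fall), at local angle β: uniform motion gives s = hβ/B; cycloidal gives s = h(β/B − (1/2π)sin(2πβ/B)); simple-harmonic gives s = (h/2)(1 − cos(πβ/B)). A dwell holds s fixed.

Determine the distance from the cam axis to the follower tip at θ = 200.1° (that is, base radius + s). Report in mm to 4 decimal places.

seg 1 [0°–25.6°] dwell: s stays 0.0000
seg 2 [25.6°–112.4°] uniform, h=25: full span → s += 25 → s = 25.0000
seg 3 [112.4°–285.5°] simple-harmonic, h=-20: θ=200.1° here. β=87.7, B=173.1. -20/2·(1 − cos(π·0.5066)) = -10.2087 → s = 14.7913
radial distance = base radius + s = 36 + 14.7913 = 50.7913

50.7913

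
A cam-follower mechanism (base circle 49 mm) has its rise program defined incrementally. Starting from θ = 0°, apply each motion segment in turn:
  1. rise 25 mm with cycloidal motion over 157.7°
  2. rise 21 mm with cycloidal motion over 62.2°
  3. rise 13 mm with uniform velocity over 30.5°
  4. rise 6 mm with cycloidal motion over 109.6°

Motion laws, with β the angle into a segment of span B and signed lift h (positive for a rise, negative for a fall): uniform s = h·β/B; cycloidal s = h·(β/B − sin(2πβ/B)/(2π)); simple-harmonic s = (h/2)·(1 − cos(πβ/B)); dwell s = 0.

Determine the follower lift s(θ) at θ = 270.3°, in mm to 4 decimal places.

seg 1 [0°–157.7°] cycloidal, h=25: full span → s += 25 → s = 25.0000
seg 2 [157.7°–219.9°] cycloidal, h=21: full span → s += 21 → s = 46.0000
seg 3 [219.9°–250.4°] uniform, h=13: full span → s += 13 → s = 59.0000
seg 4 [250.4°–360°] cycloidal, h=6: θ=270.3° here. β=19.9, B=109.6. 6·(0.1816 − sin(2π·0.1816)/(2π)) = 0.2214 → s = 59.2214

59.2214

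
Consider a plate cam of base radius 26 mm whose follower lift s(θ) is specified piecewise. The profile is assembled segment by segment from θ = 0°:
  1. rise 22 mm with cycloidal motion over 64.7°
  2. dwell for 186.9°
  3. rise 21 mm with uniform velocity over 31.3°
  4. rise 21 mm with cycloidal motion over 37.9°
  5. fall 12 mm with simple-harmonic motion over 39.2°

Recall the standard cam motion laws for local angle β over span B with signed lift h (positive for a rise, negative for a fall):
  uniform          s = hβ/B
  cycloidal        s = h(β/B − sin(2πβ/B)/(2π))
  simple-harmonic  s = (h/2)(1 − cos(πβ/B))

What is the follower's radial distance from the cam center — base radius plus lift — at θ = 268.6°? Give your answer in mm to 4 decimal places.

seg 1 [0°–64.7°] cycloidal, h=22: full span → s += 22 → s = 22.0000
seg 2 [64.7°–251.6°] dwell: s stays 22.0000
seg 3 [251.6°–282.9°] uniform, h=21: θ=268.6° here. β=17, B=31.3. 21·17/31.3 = 11.4058 → s = 33.4058
radial distance = base radius + s = 26 + 33.4058 = 59.4058

59.4058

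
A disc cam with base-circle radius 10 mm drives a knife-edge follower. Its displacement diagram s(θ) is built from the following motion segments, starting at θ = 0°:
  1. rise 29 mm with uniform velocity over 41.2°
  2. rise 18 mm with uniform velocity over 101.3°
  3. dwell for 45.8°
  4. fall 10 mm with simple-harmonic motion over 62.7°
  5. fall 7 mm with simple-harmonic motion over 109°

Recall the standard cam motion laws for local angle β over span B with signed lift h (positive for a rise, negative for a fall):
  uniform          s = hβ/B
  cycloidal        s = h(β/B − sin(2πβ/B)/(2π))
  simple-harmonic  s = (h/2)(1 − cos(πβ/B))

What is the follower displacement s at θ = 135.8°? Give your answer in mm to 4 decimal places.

seg 1 [0°–41.2°] uniform, h=29: full span → s += 29 → s = 29.0000
seg 2 [41.2°–142.5°] uniform, h=18: θ=135.8° here. β=94.6, B=101.3. 18·94.6/101.3 = 16.8095 → s = 45.8095

45.8095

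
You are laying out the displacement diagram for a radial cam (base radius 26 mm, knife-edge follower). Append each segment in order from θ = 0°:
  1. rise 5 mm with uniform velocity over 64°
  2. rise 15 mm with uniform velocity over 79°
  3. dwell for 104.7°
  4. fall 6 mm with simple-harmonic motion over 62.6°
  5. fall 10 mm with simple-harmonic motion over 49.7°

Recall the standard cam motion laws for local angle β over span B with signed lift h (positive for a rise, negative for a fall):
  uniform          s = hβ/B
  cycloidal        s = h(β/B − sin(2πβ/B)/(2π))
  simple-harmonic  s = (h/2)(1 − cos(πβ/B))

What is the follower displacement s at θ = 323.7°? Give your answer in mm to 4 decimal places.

seg 1 [0°–64°] uniform, h=5: full span → s += 5 → s = 5.0000
seg 2 [64°–143°] uniform, h=15: full span → s += 15 → s = 20.0000
seg 3 [143°–247.7°] dwell: s stays 20.0000
seg 4 [247.7°–310.3°] simple-harmonic, h=-6: full span → s += -6 → s = 14.0000
seg 5 [310.3°–360°] simple-harmonic, h=-10: θ=323.7° here. β=13.4, B=49.7. -10/2·(1 − cos(π·0.2696)) = -1.6889 → s = 12.3111

12.3111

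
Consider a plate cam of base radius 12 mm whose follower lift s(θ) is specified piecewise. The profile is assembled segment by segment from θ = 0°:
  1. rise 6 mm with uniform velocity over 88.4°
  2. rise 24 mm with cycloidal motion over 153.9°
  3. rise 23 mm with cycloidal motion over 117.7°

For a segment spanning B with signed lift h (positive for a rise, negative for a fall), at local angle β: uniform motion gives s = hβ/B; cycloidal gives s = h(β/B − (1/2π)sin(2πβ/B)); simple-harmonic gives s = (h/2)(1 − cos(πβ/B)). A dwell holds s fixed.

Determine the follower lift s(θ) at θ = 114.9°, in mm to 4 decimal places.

seg 1 [0°–88.4°] uniform, h=6: full span → s += 6 → s = 6.0000
seg 2 [88.4°–242.3°] cycloidal, h=24: θ=114.9° here. β=26.5, B=153.9. 24·(0.1722 − sin(2π·0.1722)/(2π)) = 0.7603 → s = 6.7603

6.7603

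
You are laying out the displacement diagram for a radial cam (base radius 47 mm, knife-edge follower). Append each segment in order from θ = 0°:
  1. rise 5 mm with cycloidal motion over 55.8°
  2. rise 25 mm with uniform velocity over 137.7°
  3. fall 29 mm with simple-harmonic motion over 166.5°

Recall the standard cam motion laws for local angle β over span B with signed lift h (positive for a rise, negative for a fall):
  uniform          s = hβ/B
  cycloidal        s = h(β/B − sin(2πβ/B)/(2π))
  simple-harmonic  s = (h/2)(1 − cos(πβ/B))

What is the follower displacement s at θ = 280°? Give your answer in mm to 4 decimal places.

seg 1 [0°–55.8°] cycloidal, h=5: full span → s += 5 → s = 5.0000
seg 2 [55.8°–193.5°] uniform, h=25: full span → s += 25 → s = 30.0000
seg 3 [193.5°–360°] simple-harmonic, h=-29: θ=280° here. β=86.5, B=166.5. -29/2·(1 − cos(π·0.5195)) = -15.3886 → s = 14.6114

14.6114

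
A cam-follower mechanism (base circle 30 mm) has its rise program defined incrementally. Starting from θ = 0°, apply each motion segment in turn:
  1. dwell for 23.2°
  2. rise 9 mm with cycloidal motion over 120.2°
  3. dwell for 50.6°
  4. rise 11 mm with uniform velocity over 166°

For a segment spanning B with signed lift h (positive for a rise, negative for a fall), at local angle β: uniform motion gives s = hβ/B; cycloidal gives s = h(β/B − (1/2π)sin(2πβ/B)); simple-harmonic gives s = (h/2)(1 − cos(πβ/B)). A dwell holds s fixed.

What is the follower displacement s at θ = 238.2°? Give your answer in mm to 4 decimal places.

seg 1 [0°–23.2°] dwell: s stays 0.0000
seg 2 [23.2°–143.4°] cycloidal, h=9: full span → s += 9 → s = 9.0000
seg 3 [143.4°–194°] dwell: s stays 9.0000
seg 4 [194°–360°] uniform, h=11: θ=238.2° here. β=44.2, B=166. 11·44.2/166 = 2.9289 → s = 11.9289

11.9289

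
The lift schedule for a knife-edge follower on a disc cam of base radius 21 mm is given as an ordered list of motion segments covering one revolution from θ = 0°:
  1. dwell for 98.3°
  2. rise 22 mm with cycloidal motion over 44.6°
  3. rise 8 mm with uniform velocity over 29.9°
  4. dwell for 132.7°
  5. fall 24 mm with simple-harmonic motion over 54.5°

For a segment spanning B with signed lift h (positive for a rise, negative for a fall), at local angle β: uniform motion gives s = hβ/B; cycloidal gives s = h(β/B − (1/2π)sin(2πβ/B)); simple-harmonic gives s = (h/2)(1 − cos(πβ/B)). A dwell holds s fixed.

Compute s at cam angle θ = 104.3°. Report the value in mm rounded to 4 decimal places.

seg 1 [0°–98.3°] dwell: s stays 0.0000
seg 2 [98.3°–142.9°] cycloidal, h=22: θ=104.3° here. β=6, B=44.6. 22·(0.1345 − sin(2π·0.1345)/(2π)) = 0.3401 → s = 0.3401

0.3401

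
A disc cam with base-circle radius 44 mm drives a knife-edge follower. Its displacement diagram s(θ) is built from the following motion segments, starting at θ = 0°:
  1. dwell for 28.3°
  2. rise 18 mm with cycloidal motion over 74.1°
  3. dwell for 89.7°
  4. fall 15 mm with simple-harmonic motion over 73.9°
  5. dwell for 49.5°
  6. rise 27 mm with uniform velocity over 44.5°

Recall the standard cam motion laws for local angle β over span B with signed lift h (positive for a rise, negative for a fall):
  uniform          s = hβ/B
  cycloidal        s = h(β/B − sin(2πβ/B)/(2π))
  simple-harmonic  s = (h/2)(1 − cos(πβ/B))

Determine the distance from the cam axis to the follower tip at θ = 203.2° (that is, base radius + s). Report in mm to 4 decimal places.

seg 1 [0°–28.3°] dwell: s stays 0.0000
seg 2 [28.3°–102.4°] cycloidal, h=18: full span → s += 18 → s = 18.0000
seg 3 [102.4°–192.1°] dwell: s stays 18.0000
seg 4 [192.1°–266°] simple-harmonic, h=-15: θ=203.2° here. β=11.1, B=73.9. -15/2·(1 − cos(π·0.1502)) = -0.8196 → s = 17.1804
radial distance = base radius + s = 44 + 17.1804 = 61.1804

61.1804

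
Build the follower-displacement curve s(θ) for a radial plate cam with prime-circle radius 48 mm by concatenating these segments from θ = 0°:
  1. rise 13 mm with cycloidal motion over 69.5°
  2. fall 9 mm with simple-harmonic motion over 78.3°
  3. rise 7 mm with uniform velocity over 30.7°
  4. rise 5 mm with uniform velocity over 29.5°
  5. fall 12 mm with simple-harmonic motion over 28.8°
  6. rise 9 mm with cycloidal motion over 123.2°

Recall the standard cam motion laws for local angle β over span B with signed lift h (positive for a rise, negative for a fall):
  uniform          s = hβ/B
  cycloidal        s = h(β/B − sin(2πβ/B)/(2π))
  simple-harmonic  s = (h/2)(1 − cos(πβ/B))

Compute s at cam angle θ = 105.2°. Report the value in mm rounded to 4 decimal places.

seg 1 [0°–69.5°] cycloidal, h=13: full span → s += 13 → s = 13.0000
seg 2 [69.5°–147.8°] simple-harmonic, h=-9: θ=105.2° here. β=35.7, B=78.3. -9/2·(1 − cos(π·0.4559)) = -3.8791 → s = 9.1209

9.1209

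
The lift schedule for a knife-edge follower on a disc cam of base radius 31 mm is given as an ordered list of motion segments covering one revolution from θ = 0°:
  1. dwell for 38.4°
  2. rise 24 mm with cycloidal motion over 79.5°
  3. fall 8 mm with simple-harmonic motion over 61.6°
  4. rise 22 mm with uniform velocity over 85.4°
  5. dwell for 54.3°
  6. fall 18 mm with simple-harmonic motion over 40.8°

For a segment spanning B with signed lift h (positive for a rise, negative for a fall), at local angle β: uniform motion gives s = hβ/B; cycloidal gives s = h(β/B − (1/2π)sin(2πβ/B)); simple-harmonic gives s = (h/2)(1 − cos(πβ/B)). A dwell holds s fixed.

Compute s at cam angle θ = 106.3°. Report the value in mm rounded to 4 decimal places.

seg 1 [0°–38.4°] dwell: s stays 0.0000
seg 2 [38.4°–117.9°] cycloidal, h=24: θ=106.3° here. β=67.9, B=79.5. 24·(0.8541 − sin(2π·0.8541)/(2π)) = 23.5296 → s = 23.5296

23.5296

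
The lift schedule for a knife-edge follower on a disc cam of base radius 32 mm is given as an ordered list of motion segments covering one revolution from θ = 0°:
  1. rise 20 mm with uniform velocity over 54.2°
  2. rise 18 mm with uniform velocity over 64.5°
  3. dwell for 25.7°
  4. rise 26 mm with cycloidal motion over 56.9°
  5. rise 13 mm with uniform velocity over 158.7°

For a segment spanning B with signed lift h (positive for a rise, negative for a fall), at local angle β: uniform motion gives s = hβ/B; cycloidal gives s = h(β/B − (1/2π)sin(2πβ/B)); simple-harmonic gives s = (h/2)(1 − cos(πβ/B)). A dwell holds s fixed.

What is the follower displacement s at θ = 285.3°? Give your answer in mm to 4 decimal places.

seg 1 [0°–54.2°] uniform, h=20: full span → s += 20 → s = 20.0000
seg 2 [54.2°–118.7°] uniform, h=18: full span → s += 18 → s = 38.0000
seg 3 [118.7°–144.4°] dwell: s stays 38.0000
seg 4 [144.4°–201.3°] cycloidal, h=26: full span → s += 26 → s = 64.0000
seg 5 [201.3°–360°] uniform, h=13: θ=285.3° here. β=84, B=158.7. 13·84/158.7 = 6.8809 → s = 70.8809

70.8809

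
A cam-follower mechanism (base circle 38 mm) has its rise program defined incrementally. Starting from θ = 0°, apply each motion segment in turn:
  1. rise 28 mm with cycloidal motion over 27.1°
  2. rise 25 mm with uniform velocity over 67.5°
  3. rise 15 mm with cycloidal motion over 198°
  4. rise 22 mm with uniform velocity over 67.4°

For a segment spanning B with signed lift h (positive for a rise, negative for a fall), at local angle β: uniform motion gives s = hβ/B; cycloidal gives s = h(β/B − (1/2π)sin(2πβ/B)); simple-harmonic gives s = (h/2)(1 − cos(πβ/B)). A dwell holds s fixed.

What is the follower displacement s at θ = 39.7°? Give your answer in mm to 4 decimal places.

seg 1 [0°–27.1°] cycloidal, h=28: full span → s += 28 → s = 28.0000
seg 2 [27.1°–94.6°] uniform, h=25: θ=39.7° here. β=12.6, B=67.5. 25·12.6/67.5 = 4.6667 → s = 32.6667

32.6667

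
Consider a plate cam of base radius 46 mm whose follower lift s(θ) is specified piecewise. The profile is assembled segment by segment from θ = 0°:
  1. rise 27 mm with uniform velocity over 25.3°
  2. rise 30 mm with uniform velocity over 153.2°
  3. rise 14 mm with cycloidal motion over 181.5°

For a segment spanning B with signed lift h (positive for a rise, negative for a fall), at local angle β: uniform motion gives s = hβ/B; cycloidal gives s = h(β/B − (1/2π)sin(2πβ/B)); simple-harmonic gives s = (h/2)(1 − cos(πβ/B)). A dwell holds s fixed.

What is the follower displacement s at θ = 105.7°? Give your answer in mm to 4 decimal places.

seg 1 [0°–25.3°] uniform, h=27: full span → s += 27 → s = 27.0000
seg 2 [25.3°–178.5°] uniform, h=30: θ=105.7° here. β=80.4, B=153.2. 30·80.4/153.2 = 15.7441 → s = 42.7441

42.7441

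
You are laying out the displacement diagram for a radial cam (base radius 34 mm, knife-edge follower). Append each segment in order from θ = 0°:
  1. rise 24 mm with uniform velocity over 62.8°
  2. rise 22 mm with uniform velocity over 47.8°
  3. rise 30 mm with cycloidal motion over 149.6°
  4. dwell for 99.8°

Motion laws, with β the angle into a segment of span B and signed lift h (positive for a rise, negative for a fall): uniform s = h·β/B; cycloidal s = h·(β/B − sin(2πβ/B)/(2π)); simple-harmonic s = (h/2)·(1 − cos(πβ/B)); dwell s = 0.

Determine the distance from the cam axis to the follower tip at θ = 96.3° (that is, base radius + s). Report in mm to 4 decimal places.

seg 1 [0°–62.8°] uniform, h=24: full span → s += 24 → s = 24.0000
seg 2 [62.8°–110.6°] uniform, h=22: θ=96.3° here. β=33.5, B=47.8. 22·33.5/47.8 = 15.4184 → s = 39.4184
radial distance = base radius + s = 34 + 39.4184 = 73.4184

73.4184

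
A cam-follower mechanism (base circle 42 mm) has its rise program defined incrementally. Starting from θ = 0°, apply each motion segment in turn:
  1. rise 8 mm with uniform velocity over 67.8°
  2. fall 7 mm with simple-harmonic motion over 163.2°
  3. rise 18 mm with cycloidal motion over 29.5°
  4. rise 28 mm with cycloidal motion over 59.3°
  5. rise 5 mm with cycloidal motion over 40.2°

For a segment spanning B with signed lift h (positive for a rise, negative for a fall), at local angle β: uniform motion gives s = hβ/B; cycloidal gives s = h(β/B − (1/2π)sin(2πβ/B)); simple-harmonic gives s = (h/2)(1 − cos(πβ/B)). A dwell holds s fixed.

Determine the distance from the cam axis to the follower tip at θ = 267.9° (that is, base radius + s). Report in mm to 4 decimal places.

seg 1 [0°–67.8°] uniform, h=8: full span → s += 8 → s = 8.0000
seg 2 [67.8°–231°] simple-harmonic, h=-7: full span → s += -7 → s = 1.0000
seg 3 [231°–260.5°] cycloidal, h=18: full span → s += 18 → s = 19.0000
seg 4 [260.5°–319.8°] cycloidal, h=28: θ=267.9° here. β=7.4, B=59.3. 28·(0.1248 − sin(2π·0.1248)/(2π)) = 0.3472 → s = 19.3472
radial distance = base radius + s = 42 + 19.3472 = 61.3472

61.3472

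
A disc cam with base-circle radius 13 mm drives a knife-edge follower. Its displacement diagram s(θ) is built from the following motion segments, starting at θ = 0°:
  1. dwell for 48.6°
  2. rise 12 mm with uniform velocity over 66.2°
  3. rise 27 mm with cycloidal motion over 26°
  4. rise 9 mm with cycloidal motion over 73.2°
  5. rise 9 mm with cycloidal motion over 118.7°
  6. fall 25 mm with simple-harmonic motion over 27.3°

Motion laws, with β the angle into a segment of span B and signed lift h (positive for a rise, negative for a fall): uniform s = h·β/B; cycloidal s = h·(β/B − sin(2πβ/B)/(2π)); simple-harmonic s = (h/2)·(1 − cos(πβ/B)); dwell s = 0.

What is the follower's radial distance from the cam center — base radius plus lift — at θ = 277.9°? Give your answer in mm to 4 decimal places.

seg 1 [0°–48.6°] dwell: s stays 0.0000
seg 2 [48.6°–114.8°] uniform, h=12: full span → s += 12 → s = 12.0000
seg 3 [114.8°–140.8°] cycloidal, h=27: full span → s += 27 → s = 39.0000
seg 4 [140.8°–214°] cycloidal, h=9: full span → s += 9 → s = 48.0000
seg 5 [214°–332.7°] cycloidal, h=9: θ=277.9° here. β=63.9, B=118.7. 9·(0.5383 − sin(2π·0.5383)/(2π)) = 5.1866 → s = 53.1866
radial distance = base radius + s = 13 + 53.1866 = 66.1866

66.1866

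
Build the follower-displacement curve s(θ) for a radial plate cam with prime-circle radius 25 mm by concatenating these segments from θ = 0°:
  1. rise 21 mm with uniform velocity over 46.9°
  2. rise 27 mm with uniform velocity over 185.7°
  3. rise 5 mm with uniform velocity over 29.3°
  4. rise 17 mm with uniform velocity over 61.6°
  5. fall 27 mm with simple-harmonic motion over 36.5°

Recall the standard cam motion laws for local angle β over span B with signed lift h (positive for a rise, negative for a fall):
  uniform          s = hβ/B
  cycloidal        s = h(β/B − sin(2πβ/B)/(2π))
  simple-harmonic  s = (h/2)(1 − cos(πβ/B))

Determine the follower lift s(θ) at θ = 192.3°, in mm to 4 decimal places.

seg 1 [0°–46.9°] uniform, h=21: full span → s += 21 → s = 21.0000
seg 2 [46.9°–232.6°] uniform, h=27: θ=192.3° here. β=145.4, B=185.7. 27·145.4/185.7 = 21.1405 → s = 42.1405

42.1405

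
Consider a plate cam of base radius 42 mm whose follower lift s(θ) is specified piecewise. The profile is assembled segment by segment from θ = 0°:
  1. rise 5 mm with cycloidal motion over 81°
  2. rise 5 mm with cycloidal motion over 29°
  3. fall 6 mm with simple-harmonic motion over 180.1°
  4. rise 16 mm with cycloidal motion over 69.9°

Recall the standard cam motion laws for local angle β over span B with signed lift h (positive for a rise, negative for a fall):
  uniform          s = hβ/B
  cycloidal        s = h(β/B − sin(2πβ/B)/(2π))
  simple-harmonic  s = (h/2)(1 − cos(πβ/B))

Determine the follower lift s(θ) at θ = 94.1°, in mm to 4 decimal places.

seg 1 [0°–81°] cycloidal, h=5: full span → s += 5 → s = 5.0000
seg 2 [81°–110°] cycloidal, h=5: θ=94.1° here. β=13.1, B=29. 5·(0.4517 − sin(2π·0.4517)/(2π)) = 2.0209 → s = 7.0209

7.0209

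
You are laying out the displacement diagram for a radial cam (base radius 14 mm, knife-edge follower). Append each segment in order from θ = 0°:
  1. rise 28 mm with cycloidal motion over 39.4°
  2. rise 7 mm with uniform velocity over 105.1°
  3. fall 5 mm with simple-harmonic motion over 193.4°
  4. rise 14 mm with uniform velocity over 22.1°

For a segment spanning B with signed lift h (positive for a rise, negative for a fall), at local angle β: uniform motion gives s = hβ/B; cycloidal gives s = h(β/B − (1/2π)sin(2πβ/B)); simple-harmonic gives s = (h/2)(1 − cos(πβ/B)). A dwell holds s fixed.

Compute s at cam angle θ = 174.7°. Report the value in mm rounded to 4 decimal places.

seg 1 [0°–39.4°] cycloidal, h=28: full span → s += 28 → s = 28.0000
seg 2 [39.4°–144.5°] uniform, h=7: full span → s += 7 → s = 35.0000
seg 3 [144.5°–337.9°] simple-harmonic, h=-5: θ=174.7° here. β=30.2, B=193.4. -5/2·(1 − cos(π·0.1562)) = -0.2948 → s = 34.7052

34.7052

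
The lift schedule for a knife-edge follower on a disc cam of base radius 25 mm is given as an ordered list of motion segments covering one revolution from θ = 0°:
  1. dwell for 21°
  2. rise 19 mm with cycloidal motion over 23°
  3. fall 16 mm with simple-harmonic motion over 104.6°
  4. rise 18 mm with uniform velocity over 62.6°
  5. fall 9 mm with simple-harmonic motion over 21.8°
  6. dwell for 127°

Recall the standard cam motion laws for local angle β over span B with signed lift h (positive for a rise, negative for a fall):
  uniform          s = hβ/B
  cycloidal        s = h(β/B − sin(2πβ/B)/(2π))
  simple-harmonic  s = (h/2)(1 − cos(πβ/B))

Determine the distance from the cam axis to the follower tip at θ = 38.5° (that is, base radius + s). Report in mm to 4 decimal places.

seg 1 [0°–21°] dwell: s stays 0.0000
seg 2 [21°–44°] cycloidal, h=19: θ=38.5° here. β=17.5, B=23. 19·(0.7609 − sin(2π·0.7609)/(2π)) = 17.4734 → s = 17.4734
radial distance = base radius + s = 25 + 17.4734 = 42.4734

42.4734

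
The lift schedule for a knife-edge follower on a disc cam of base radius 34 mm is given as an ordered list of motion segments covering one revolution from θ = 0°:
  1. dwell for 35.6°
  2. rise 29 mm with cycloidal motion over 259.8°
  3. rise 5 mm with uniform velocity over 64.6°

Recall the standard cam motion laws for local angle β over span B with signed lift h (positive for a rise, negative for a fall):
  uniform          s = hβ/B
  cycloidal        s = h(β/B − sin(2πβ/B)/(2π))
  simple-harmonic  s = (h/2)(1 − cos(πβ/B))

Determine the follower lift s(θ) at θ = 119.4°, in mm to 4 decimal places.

seg 1 [0°–35.6°] dwell: s stays 0.0000
seg 2 [35.6°–295.4°] cycloidal, h=29: θ=119.4° here. β=83.8, B=259.8. 29·(0.3226 − sin(2π·0.3226)/(2π)) = 5.2100 → s = 5.2100

5.2100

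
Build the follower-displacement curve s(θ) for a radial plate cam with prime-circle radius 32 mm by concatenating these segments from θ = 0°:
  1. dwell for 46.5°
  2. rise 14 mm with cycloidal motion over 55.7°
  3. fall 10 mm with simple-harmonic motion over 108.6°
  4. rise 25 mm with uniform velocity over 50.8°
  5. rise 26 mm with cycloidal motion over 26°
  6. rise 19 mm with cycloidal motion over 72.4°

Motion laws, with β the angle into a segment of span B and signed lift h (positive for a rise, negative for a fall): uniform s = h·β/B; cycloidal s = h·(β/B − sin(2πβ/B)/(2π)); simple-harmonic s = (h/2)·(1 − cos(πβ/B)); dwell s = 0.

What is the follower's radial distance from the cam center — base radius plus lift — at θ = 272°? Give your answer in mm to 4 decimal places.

seg 1 [0°–46.5°] dwell: s stays 0.0000
seg 2 [46.5°–102.2°] cycloidal, h=14: full span → s += 14 → s = 14.0000
seg 3 [102.2°–210.8°] simple-harmonic, h=-10: full span → s += -10 → s = 4.0000
seg 4 [210.8°–261.6°] uniform, h=25: full span → s += 25 → s = 29.0000
seg 5 [261.6°–287.6°] cycloidal, h=26: θ=272° here. β=10.4, B=26. 26·(0.4000 − sin(2π·0.4000)/(2π)) = 7.9677 → s = 36.9677
radial distance = base radius + s = 32 + 36.9677 = 68.9677

68.9677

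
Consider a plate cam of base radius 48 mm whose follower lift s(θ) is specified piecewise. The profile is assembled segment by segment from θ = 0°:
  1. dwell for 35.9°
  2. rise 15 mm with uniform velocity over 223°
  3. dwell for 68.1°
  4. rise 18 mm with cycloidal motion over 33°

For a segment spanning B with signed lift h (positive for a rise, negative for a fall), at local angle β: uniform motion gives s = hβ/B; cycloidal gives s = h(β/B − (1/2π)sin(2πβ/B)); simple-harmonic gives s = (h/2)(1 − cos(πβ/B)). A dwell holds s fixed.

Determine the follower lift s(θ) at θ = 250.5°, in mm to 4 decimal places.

seg 1 [0°–35.9°] dwell: s stays 0.0000
seg 2 [35.9°–258.9°] uniform, h=15: θ=250.5° here. β=214.6, B=223. 15·214.6/223 = 14.4350 → s = 14.4350

14.4350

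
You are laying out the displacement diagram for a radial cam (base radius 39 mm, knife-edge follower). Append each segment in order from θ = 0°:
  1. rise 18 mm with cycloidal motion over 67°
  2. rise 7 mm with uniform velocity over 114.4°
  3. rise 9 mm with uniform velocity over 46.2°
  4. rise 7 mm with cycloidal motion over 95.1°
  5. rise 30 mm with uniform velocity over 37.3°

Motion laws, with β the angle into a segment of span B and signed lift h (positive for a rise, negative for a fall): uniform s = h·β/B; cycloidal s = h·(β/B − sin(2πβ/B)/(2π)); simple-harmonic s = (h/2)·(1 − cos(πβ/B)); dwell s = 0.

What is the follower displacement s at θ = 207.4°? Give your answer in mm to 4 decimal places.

seg 1 [0°–67°] cycloidal, h=18: full span → s += 18 → s = 18.0000
seg 2 [67°–181.4°] uniform, h=7: full span → s += 7 → s = 25.0000
seg 3 [181.4°–227.6°] uniform, h=9: θ=207.4° here. β=26, B=46.2. 9·26/46.2 = 5.0649 → s = 30.0649

30.0649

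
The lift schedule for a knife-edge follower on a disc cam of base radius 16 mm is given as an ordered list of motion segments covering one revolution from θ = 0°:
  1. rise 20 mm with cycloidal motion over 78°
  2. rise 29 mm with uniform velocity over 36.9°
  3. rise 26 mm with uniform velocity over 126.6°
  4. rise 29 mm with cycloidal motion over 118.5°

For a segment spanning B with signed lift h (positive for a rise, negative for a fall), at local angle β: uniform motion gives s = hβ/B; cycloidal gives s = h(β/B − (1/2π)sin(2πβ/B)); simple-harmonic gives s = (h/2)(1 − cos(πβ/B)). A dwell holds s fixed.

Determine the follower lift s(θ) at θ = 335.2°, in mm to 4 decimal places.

seg 1 [0°–78°] cycloidal, h=20: full span → s += 20 → s = 20.0000
seg 2 [78°–114.9°] uniform, h=29: full span → s += 29 → s = 49.0000
seg 3 [114.9°–241.5°] uniform, h=26: full span → s += 26 → s = 75.0000
seg 4 [241.5°–360°] cycloidal, h=29: θ=335.2° here. β=93.7, B=118.5. 29·(0.7907 − sin(2π·0.7907)/(2π)) = 27.3961 → s = 102.3961

102.3961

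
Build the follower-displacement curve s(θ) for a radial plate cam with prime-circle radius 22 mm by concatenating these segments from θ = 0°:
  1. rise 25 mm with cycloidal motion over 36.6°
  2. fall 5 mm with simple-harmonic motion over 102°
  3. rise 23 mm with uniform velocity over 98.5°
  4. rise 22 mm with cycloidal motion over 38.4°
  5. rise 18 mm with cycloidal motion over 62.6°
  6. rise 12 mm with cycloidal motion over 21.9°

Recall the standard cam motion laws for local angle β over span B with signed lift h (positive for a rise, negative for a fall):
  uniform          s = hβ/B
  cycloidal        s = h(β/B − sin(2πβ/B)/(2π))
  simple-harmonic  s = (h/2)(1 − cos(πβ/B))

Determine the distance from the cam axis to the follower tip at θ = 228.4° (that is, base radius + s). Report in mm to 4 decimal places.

seg 1 [0°–36.6°] cycloidal, h=25: full span → s += 25 → s = 25.0000
seg 2 [36.6°–138.6°] simple-harmonic, h=-5: full span → s += -5 → s = 20.0000
seg 3 [138.6°–237.1°] uniform, h=23: θ=228.4° here. β=89.8, B=98.5. 23·89.8/98.5 = 20.9685 → s = 40.9685
radial distance = base radius + s = 22 + 40.9685 = 62.9685

62.9685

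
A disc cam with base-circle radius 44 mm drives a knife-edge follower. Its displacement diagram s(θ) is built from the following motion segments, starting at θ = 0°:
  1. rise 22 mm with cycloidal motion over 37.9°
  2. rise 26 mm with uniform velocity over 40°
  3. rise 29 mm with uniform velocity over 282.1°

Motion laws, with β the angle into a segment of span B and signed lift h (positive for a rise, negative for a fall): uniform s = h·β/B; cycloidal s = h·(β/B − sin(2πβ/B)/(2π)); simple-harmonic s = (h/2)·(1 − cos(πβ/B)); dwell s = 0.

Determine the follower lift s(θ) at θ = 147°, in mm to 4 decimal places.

seg 1 [0°–37.9°] cycloidal, h=22: full span → s += 22 → s = 22.0000
seg 2 [37.9°–77.9°] uniform, h=26: full span → s += 26 → s = 48.0000
seg 3 [77.9°–360°] uniform, h=29: θ=147° here. β=69.1, B=282.1. 29·69.1/282.1 = 7.1035 → s = 55.1035

55.1035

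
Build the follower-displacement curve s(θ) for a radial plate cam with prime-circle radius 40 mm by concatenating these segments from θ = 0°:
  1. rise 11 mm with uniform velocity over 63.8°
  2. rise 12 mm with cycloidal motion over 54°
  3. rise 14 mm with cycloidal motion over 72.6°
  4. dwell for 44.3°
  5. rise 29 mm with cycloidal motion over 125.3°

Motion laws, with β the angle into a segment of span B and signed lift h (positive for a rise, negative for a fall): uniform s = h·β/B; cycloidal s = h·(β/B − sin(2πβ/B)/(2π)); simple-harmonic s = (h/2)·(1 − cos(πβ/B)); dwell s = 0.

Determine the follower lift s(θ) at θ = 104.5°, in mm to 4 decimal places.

seg 1 [0°–63.8°] uniform, h=11: full span → s += 11 → s = 11.0000
seg 2 [63.8°–117.8°] cycloidal, h=12: θ=104.5° here. β=40.7, B=54. 12·(0.7537 − sin(2π·0.7537)/(2π)) = 10.9538 → s = 21.9538

21.9538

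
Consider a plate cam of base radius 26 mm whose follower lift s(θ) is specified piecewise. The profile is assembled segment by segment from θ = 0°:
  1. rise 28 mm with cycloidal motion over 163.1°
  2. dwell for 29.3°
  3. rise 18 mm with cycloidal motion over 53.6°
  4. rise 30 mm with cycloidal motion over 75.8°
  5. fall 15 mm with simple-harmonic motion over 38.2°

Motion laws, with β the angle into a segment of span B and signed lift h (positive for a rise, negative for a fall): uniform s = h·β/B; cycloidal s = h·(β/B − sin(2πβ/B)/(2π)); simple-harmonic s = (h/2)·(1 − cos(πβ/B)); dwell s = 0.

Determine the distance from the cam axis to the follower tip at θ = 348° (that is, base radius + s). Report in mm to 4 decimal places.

seg 1 [0°–163.1°] cycloidal, h=28: full span → s += 28 → s = 28.0000
seg 2 [163.1°–192.4°] dwell: s stays 28.0000
seg 3 [192.4°–246°] cycloidal, h=18: full span → s += 18 → s = 46.0000
seg 4 [246°–321.8°] cycloidal, h=30: full span → s += 30 → s = 76.0000
seg 5 [321.8°–360°] simple-harmonic, h=-15: θ=348° here. β=26.2, B=38.2. -15/2·(1 − cos(π·0.6859)) = -11.6347 → s = 64.3653
radial distance = base radius + s = 26 + 64.3653 = 90.3653

90.3653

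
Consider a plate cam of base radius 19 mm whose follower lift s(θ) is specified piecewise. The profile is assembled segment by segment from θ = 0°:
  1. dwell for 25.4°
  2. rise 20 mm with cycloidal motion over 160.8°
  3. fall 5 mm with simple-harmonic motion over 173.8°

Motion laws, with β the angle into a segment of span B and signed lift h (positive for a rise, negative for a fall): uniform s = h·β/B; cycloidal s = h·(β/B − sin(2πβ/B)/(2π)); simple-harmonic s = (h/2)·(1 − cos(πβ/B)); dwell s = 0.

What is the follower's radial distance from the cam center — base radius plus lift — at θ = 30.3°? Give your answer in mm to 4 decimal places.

seg 1 [0°–25.4°] dwell: s stays 0.0000
seg 2 [25.4°–186.2°] cycloidal, h=20: θ=30.3° here. β=4.9, B=160.8. 20·(0.0305 − sin(2π·0.0305)/(2π)) = 0.0037 → s = 0.0037
radial distance = base radius + s = 19 + 0.0037 = 19.0037

19.0037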